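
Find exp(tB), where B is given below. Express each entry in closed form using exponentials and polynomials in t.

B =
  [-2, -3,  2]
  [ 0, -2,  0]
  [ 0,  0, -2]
e^{tB} =
  [exp(-2*t), -3*t*exp(-2*t), 2*t*exp(-2*t)]
  [0, exp(-2*t), 0]
  [0, 0, exp(-2*t)]

Strategy: write B = P · J · P⁻¹ where J is a Jordan canonical form, so e^{tB} = P · e^{tJ} · P⁻¹, and e^{tJ} can be computed block-by-block.

B has Jordan form
J =
  [-2,  1,  0]
  [ 0, -2,  0]
  [ 0,  0, -2]
(up to reordering of blocks).

Per-block formulas:
  For a 1×1 block at λ = -2: exp(t · [-2]) = [e^(-2t)].
  For a 2×2 Jordan block J_2(-2): exp(t · J_2(-2)) = e^(-2t)·(I + t·N), where N is the 2×2 nilpotent shift.

After assembling e^{tJ} and conjugating by P, we get:

e^{tB} =
  [exp(-2*t), -3*t*exp(-2*t), 2*t*exp(-2*t)]
  [0, exp(-2*t), 0]
  [0, 0, exp(-2*t)]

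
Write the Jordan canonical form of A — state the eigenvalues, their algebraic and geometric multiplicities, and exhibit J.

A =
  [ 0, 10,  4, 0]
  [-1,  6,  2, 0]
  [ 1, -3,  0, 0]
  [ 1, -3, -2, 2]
J_3(2) ⊕ J_1(2)

The characteristic polynomial is
  det(x·I − A) = x^4 - 8*x^3 + 24*x^2 - 32*x + 16 = (x - 2)^4

Eigenvalues and multiplicities (the geometric multiplicity of λ is n − rank(A − λI), which equals the number of Jordan blocks for λ):
  λ = 2: algebraic multiplicity = 4, geometric multiplicity = 2

Determining the block sizes for each eigenvalue:
  λ = 2: with am = 4 and gm = 2, the partition is not yet determined (e.g. several partitions of 4 into 2 parts exist). Let N = A − (2)·I. Computing rank(N^1) = 2, rank(N^2) = 1, rank(N^3) = 0; the number of blocks of size ≥ j is rank(N^{j−1}) − rank(N^j), giving [2, 1, 1]. So we have 1 block(s) of size 3, 1 block(s) of size 1 → block sizes [3, 1]

Assembling the blocks gives a Jordan form
J =
  [2, 1, 0, 0]
  [0, 2, 1, 0]
  [0, 0, 2, 0]
  [0, 0, 0, 2]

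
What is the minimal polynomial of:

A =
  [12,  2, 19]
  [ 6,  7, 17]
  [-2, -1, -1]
x^3 - 18*x^2 + 108*x - 216

The characteristic polynomial is χ_A(x) = (x - 6)^3, so the eigenvalues are known. The minimal polynomial is
  m_A(x) = Π_λ (x − λ)^{k_λ}
where k_λ is the size of the *largest* Jordan block for λ (equivalently, the smallest k with (A − λI)^k v = 0 for every generalised eigenvector v of λ).

  λ = 6: largest Jordan block has size 3, contributing (x − 6)^3

So m_A(x) = (x - 6)^3 = x^3 - 18*x^2 + 108*x - 216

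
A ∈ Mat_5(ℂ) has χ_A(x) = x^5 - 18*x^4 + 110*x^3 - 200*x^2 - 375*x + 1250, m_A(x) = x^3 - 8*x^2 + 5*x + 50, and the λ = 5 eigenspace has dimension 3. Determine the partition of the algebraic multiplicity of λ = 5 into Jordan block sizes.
Block sizes for λ = 5: [2, 1, 1]

Step 1 — from the characteristic polynomial, algebraic multiplicity of λ = 5 is 4. From dim ker(A − (5)·I) = 3, there are exactly 3 Jordan blocks for λ = 5.
Step 2 — from the minimal polynomial, the factor (x − 5)^2 tells us the largest block for λ = 5 has size 2.
Step 3 — with total size 4, 3 blocks, and largest block 2, the block sizes (in nonincreasing order) are [2, 1, 1].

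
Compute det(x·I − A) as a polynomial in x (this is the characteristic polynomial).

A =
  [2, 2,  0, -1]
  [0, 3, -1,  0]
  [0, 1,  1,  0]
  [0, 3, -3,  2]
x^4 - 8*x^3 + 24*x^2 - 32*x + 16

Expanding det(x·I − A) (e.g. by cofactor expansion or by noting that A is similar to its Jordan form J, which has the same characteristic polynomial as A) gives
  χ_A(x) = x^4 - 8*x^3 + 24*x^2 - 32*x + 16
which factors as (x - 2)^4. The eigenvalues (with algebraic multiplicities) are λ = 2 with multiplicity 4.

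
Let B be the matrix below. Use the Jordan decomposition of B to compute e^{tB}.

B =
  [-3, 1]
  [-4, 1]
e^{tB} =
  [-2*t*exp(-t) + exp(-t), t*exp(-t)]
  [-4*t*exp(-t), 2*t*exp(-t) + exp(-t)]

Strategy: write B = P · J · P⁻¹ where J is a Jordan canonical form, so e^{tB} = P · e^{tJ} · P⁻¹, and e^{tJ} can be computed block-by-block.

B has Jordan form
J =
  [-1,  1]
  [ 0, -1]
(up to reordering of blocks).

Per-block formulas:
  For a 2×2 Jordan block J_2(-1): exp(t · J_2(-1)) = e^(-1t)·(I + t·N), where N is the 2×2 nilpotent shift.

After assembling e^{tJ} and conjugating by P, we get:

e^{tB} =
  [-2*t*exp(-t) + exp(-t), t*exp(-t)]
  [-4*t*exp(-t), 2*t*exp(-t) + exp(-t)]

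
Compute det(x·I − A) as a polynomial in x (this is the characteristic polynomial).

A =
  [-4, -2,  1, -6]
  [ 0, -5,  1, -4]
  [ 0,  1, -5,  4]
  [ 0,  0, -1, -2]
x^4 + 16*x^3 + 96*x^2 + 256*x + 256

Expanding det(x·I − A) (e.g. by cofactor expansion or by noting that A is similar to its Jordan form J, which has the same characteristic polynomial as A) gives
  χ_A(x) = x^4 + 16*x^3 + 96*x^2 + 256*x + 256
which factors as (x + 4)^4. The eigenvalues (with algebraic multiplicities) are λ = -4 with multiplicity 4.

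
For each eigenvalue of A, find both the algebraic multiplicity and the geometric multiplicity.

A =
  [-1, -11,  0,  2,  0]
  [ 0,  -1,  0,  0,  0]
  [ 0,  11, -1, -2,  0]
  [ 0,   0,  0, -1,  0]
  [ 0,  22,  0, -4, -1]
λ = -1: alg = 5, geom = 4

Step 1 — factor the characteristic polynomial to read off the algebraic multiplicities:
  χ_A(x) = (x + 1)^5

Step 2 — compute geometric multiplicities via the rank-nullity identity g(λ) = n − rank(A − λI):
  rank(A − (-1)·I) = 1, so dim ker(A − (-1)·I) = n − 1 = 4

Summary:
  λ = -1: algebraic multiplicity = 5, geometric multiplicity = 4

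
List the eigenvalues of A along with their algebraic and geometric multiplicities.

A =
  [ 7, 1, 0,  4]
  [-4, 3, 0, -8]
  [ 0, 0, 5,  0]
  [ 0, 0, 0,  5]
λ = 5: alg = 4, geom = 3

Step 1 — factor the characteristic polynomial to read off the algebraic multiplicities:
  χ_A(x) = (x - 5)^4

Step 2 — compute geometric multiplicities via the rank-nullity identity g(λ) = n − rank(A − λI):
  rank(A − (5)·I) = 1, so dim ker(A − (5)·I) = n − 1 = 3

Summary:
  λ = 5: algebraic multiplicity = 4, geometric multiplicity = 3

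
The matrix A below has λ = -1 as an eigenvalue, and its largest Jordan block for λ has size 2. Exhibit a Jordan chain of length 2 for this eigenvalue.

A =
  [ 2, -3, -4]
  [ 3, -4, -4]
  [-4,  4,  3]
A Jordan chain for λ = -1 of length 2:
v_1 = (-1, -1, 0)ᵀ
v_2 = (1, 0, 1)ᵀ

Let N = A − (-1)·I. We want v_2 with N^2 v_2 = 0 but N^1 v_2 ≠ 0; then v_{j-1} := N · v_j for j = 2, …, 2.

Pick v_2 = (1, 0, 1)ᵀ.
Then v_1 = N · v_2 = (-1, -1, 0)ᵀ.

Sanity check: (A − (-1)·I) v_1 = (0, 0, 0)ᵀ = 0. ✓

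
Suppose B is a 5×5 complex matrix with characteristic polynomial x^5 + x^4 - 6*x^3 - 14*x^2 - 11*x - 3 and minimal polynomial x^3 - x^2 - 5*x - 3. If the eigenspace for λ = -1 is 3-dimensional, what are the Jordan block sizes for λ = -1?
Block sizes for λ = -1: [2, 1, 1]

Step 1 — from the characteristic polynomial, algebraic multiplicity of λ = -1 is 4. From dim ker(B − (-1)·I) = 3, there are exactly 3 Jordan blocks for λ = -1.
Step 2 — from the minimal polynomial, the factor (x + 1)^2 tells us the largest block for λ = -1 has size 2.
Step 3 — with total size 4, 3 blocks, and largest block 2, the block sizes (in nonincreasing order) are [2, 1, 1].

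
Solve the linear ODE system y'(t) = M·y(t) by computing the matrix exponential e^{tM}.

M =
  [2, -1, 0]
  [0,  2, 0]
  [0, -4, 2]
e^{tM} =
  [exp(2*t), -t*exp(2*t), 0]
  [0, exp(2*t), 0]
  [0, -4*t*exp(2*t), exp(2*t)]

Strategy: write M = P · J · P⁻¹ where J is a Jordan canonical form, so e^{tM} = P · e^{tJ} · P⁻¹, and e^{tJ} can be computed block-by-block.

M has Jordan form
J =
  [2, 1, 0]
  [0, 2, 0]
  [0, 0, 2]
(up to reordering of blocks).

Per-block formulas:
  For a 2×2 Jordan block J_2(2): exp(t · J_2(2)) = e^(2t)·(I + t·N), where N is the 2×2 nilpotent shift.
  For a 1×1 block at λ = 2: exp(t · [2]) = [e^(2t)].

After assembling e^{tJ} and conjugating by P, we get:

e^{tM} =
  [exp(2*t), -t*exp(2*t), 0]
  [0, exp(2*t), 0]
  [0, -4*t*exp(2*t), exp(2*t)]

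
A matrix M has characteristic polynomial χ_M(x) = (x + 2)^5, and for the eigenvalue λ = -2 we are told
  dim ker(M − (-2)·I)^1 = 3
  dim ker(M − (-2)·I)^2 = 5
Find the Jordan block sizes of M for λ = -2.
Block sizes for λ = -2: [2, 2, 1]

From the dimensions of kernels of powers, the number of Jordan blocks of size at least j is d_j − d_{j−1} where d_j = dim ker(N^j) (with d_0 = 0). Computing the differences gives [3, 2].
The number of blocks of size exactly k is (#blocks of size ≥ k) − (#blocks of size ≥ k + 1), so the partition is: 1 block(s) of size 1, 2 block(s) of size 2.
In nonincreasing order the block sizes are [2, 2, 1].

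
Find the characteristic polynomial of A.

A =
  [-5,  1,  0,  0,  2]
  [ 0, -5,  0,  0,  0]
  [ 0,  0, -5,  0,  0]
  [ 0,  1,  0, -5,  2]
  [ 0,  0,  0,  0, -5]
x^5 + 25*x^4 + 250*x^3 + 1250*x^2 + 3125*x + 3125

Expanding det(x·I − A) (e.g. by cofactor expansion or by noting that A is similar to its Jordan form J, which has the same characteristic polynomial as A) gives
  χ_A(x) = x^5 + 25*x^4 + 250*x^3 + 1250*x^2 + 3125*x + 3125
which factors as (x + 5)^5. The eigenvalues (with algebraic multiplicities) are λ = -5 with multiplicity 5.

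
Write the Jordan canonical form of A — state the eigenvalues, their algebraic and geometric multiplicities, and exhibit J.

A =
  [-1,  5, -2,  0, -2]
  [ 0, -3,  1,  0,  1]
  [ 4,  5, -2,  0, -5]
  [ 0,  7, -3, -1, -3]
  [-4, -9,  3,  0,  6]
J_3(-1) ⊕ J_1(-1) ⊕ J_1(3)

The characteristic polynomial is
  det(x·I − A) = x^5 + x^4 - 6*x^3 - 14*x^2 - 11*x - 3 = (x - 3)*(x + 1)^4

Eigenvalues and multiplicities (the geometric multiplicity of λ is n − rank(A − λI), which equals the number of Jordan blocks for λ):
  λ = -1: algebraic multiplicity = 4, geometric multiplicity = 2
  λ = 3: algebraic multiplicity = 1, geometric multiplicity = 1

Determining the block sizes for each eigenvalue:
  λ = -1: with am = 4 and gm = 2, the partition is not yet determined (e.g. several partitions of 4 into 2 parts exist). Let N = A − (-1)·I. Computing rank(N^1) = 3, rank(N^2) = 2, rank(N^3) = 1; the number of blocks of size ≥ j is rank(N^{j−1}) − rank(N^j), giving [2, 1, 1]. So we have 1 block(s) of size 3, 1 block(s) of size 1 → block sizes [3, 1]
  λ = 3: one block (gm = 1), so the single block has size am = 1 → block sizes [1]

Assembling the blocks gives a Jordan form
J =
  [-1,  1,  0,  0, 0]
  [ 0, -1,  1,  0, 0]
  [ 0,  0, -1,  0, 0]
  [ 0,  0,  0, -1, 0]
  [ 0,  0,  0,  0, 3]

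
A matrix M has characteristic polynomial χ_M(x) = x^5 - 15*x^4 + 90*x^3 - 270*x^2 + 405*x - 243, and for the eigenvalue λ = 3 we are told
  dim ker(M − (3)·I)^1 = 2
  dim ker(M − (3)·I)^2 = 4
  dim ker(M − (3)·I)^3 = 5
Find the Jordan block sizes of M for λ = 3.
Block sizes for λ = 3: [3, 2]

From the dimensions of kernels of powers, the number of Jordan blocks of size at least j is d_j − d_{j−1} where d_j = dim ker(N^j) (with d_0 = 0). Computing the differences gives [2, 2, 1].
The number of blocks of size exactly k is (#blocks of size ≥ k) − (#blocks of size ≥ k + 1), so the partition is: 1 block(s) of size 2, 1 block(s) of size 3.
In nonincreasing order the block sizes are [3, 2].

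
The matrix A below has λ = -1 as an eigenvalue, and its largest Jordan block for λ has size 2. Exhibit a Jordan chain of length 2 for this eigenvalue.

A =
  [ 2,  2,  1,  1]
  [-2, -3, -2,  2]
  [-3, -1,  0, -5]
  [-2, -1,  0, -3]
A Jordan chain for λ = -1 of length 2:
v_1 = (3, -2, -3, -2)ᵀ
v_2 = (1, 0, 0, 0)ᵀ

Let N = A − (-1)·I. We want v_2 with N^2 v_2 = 0 but N^1 v_2 ≠ 0; then v_{j-1} := N · v_j for j = 2, …, 2.

Pick v_2 = (1, 0, 0, 0)ᵀ.
Then v_1 = N · v_2 = (3, -2, -3, -2)ᵀ.

Sanity check: (A − (-1)·I) v_1 = (0, 0, 0, 0)ᵀ = 0. ✓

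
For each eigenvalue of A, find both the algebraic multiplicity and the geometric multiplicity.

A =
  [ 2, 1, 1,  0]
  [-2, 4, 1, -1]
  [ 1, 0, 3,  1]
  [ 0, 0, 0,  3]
λ = 3: alg = 4, geom = 2

Step 1 — factor the characteristic polynomial to read off the algebraic multiplicities:
  χ_A(x) = (x - 3)^4

Step 2 — compute geometric multiplicities via the rank-nullity identity g(λ) = n − rank(A − λI):
  rank(A − (3)·I) = 2, so dim ker(A − (3)·I) = n − 2 = 2

Summary:
  λ = 3: algebraic multiplicity = 4, geometric multiplicity = 2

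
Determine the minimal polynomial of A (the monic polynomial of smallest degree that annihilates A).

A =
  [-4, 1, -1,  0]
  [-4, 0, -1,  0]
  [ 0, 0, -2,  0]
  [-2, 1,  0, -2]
x^3 + 6*x^2 + 12*x + 8

The characteristic polynomial is χ_A(x) = (x + 2)^4, so the eigenvalues are known. The minimal polynomial is
  m_A(x) = Π_λ (x − λ)^{k_λ}
where k_λ is the size of the *largest* Jordan block for λ (equivalently, the smallest k with (A − λI)^k v = 0 for every generalised eigenvector v of λ).

  λ = -2: largest Jordan block has size 3, contributing (x + 2)^3

So m_A(x) = (x + 2)^3 = x^3 + 6*x^2 + 12*x + 8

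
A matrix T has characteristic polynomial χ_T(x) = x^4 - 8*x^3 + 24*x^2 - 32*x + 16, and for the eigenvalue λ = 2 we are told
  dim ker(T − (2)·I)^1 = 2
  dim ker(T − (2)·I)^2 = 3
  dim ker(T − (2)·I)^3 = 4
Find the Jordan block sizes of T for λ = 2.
Block sizes for λ = 2: [3, 1]

From the dimensions of kernels of powers, the number of Jordan blocks of size at least j is d_j − d_{j−1} where d_j = dim ker(N^j) (with d_0 = 0). Computing the differences gives [2, 1, 1].
The number of blocks of size exactly k is (#blocks of size ≥ k) − (#blocks of size ≥ k + 1), so the partition is: 1 block(s) of size 1, 1 block(s) of size 3.
In nonincreasing order the block sizes are [3, 1].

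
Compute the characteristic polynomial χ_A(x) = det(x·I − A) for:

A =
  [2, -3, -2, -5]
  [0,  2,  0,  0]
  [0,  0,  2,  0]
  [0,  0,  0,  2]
x^4 - 8*x^3 + 24*x^2 - 32*x + 16

Expanding det(x·I − A) (e.g. by cofactor expansion or by noting that A is similar to its Jordan form J, which has the same characteristic polynomial as A) gives
  χ_A(x) = x^4 - 8*x^3 + 24*x^2 - 32*x + 16
which factors as (x - 2)^4. The eigenvalues (with algebraic multiplicities) are λ = 2 with multiplicity 4.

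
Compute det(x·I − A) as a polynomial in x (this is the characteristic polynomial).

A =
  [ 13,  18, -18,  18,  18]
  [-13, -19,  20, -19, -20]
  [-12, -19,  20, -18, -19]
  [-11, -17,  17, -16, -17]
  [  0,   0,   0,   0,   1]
x^5 + x^4 - 14*x^3 + 26*x^2 - 19*x + 5

Expanding det(x·I − A) (e.g. by cofactor expansion or by noting that A is similar to its Jordan form J, which has the same characteristic polynomial as A) gives
  χ_A(x) = x^5 + x^4 - 14*x^3 + 26*x^2 - 19*x + 5
which factors as (x - 1)^4*(x + 5). The eigenvalues (with algebraic multiplicities) are λ = -5 with multiplicity 1, λ = 1 with multiplicity 4.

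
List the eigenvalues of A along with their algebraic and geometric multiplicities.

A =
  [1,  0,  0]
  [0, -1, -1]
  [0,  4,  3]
λ = 1: alg = 3, geom = 2

Step 1 — factor the characteristic polynomial to read off the algebraic multiplicities:
  χ_A(x) = (x - 1)^3

Step 2 — compute geometric multiplicities via the rank-nullity identity g(λ) = n − rank(A − λI):
  rank(A − (1)·I) = 1, so dim ker(A − (1)·I) = n − 1 = 2

Summary:
  λ = 1: algebraic multiplicity = 3, geometric multiplicity = 2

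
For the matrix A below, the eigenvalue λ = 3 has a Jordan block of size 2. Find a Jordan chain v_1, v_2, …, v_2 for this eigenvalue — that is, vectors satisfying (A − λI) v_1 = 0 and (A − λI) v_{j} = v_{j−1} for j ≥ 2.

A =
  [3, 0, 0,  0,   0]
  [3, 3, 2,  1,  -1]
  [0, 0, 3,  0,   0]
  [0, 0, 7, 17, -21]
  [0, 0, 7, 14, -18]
A Jordan chain for λ = 3 of length 2:
v_1 = (0, 3, 0, 0, 0)ᵀ
v_2 = (1, 0, 0, 0, 0)ᵀ

Let N = A − (3)·I. We want v_2 with N^2 v_2 = 0 but N^1 v_2 ≠ 0; then v_{j-1} := N · v_j for j = 2, …, 2.

Pick v_2 = (1, 0, 0, 0, 0)ᵀ.
Then v_1 = N · v_2 = (0, 3, 0, 0, 0)ᵀ.

Sanity check: (A − (3)·I) v_1 = (0, 0, 0, 0, 0)ᵀ = 0. ✓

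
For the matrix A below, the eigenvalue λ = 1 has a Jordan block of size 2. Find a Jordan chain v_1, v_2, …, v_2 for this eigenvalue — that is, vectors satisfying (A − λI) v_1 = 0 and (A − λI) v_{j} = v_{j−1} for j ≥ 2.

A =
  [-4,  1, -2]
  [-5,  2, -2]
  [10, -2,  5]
A Jordan chain for λ = 1 of length 2:
v_1 = (-5, -5, 10)ᵀ
v_2 = (1, 0, 0)ᵀ

Let N = A − (1)·I. We want v_2 with N^2 v_2 = 0 but N^1 v_2 ≠ 0; then v_{j-1} := N · v_j for j = 2, …, 2.

Pick v_2 = (1, 0, 0)ᵀ.
Then v_1 = N · v_2 = (-5, -5, 10)ᵀ.

Sanity check: (A − (1)·I) v_1 = (0, 0, 0)ᵀ = 0. ✓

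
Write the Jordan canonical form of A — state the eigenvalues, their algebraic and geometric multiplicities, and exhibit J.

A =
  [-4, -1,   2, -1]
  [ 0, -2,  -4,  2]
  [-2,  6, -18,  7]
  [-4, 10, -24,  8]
J_2(-4) ⊕ J_2(-4)

The characteristic polynomial is
  det(x·I − A) = x^4 + 16*x^3 + 96*x^2 + 256*x + 256 = (x + 4)^4

Eigenvalues and multiplicities (the geometric multiplicity of λ is n − rank(A − λI), which equals the number of Jordan blocks for λ):
  λ = -4: algebraic multiplicity = 4, geometric multiplicity = 2

Determining the block sizes for each eigenvalue:
  λ = -4: with am = 4 and gm = 2, the partition is not yet determined (e.g. several partitions of 4 into 2 parts exist). Let N = A − (-4)·I. Computing rank(N^1) = 2, rank(N^2) = 0; the number of blocks of size ≥ j is rank(N^{j−1}) − rank(N^j), giving [2, 2]. So we have 2 block(s) of size 2 → block sizes [2, 2]

Assembling the blocks gives a Jordan form
J =
  [-4,  1,  0,  0]
  [ 0, -4,  0,  0]
  [ 0,  0, -4,  1]
  [ 0,  0,  0, -4]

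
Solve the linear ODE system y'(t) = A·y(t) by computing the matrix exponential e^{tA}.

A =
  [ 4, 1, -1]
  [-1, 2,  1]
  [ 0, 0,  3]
e^{tA} =
  [t*exp(3*t) + exp(3*t), t*exp(3*t), -t*exp(3*t)]
  [-t*exp(3*t), -t*exp(3*t) + exp(3*t), t*exp(3*t)]
  [0, 0, exp(3*t)]

Strategy: write A = P · J · P⁻¹ where J is a Jordan canonical form, so e^{tA} = P · e^{tJ} · P⁻¹, and e^{tJ} can be computed block-by-block.

A has Jordan form
J =
  [3, 1, 0]
  [0, 3, 0]
  [0, 0, 3]
(up to reordering of blocks).

Per-block formulas:
  For a 1×1 block at λ = 3: exp(t · [3]) = [e^(3t)].
  For a 2×2 Jordan block J_2(3): exp(t · J_2(3)) = e^(3t)·(I + t·N), where N is the 2×2 nilpotent shift.

After assembling e^{tJ} and conjugating by P, we get:

e^{tA} =
  [t*exp(3*t) + exp(3*t), t*exp(3*t), -t*exp(3*t)]
  [-t*exp(3*t), -t*exp(3*t) + exp(3*t), t*exp(3*t)]
  [0, 0, exp(3*t)]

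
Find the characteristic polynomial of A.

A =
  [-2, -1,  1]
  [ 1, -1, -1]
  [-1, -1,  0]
x^3 + 3*x^2 + 3*x + 1

Expanding det(x·I − A) (e.g. by cofactor expansion or by noting that A is similar to its Jordan form J, which has the same characteristic polynomial as A) gives
  χ_A(x) = x^3 + 3*x^2 + 3*x + 1
which factors as (x + 1)^3. The eigenvalues (with algebraic multiplicities) are λ = -1 with multiplicity 3.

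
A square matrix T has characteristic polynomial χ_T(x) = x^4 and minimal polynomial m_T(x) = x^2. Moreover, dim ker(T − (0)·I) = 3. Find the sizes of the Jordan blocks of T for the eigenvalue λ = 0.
Block sizes for λ = 0: [2, 1, 1]

Step 1 — from the characteristic polynomial, algebraic multiplicity of λ = 0 is 4. From dim ker(T − (0)·I) = 3, there are exactly 3 Jordan blocks for λ = 0.
Step 2 — from the minimal polynomial, the factor (x − 0)^2 tells us the largest block for λ = 0 has size 2.
Step 3 — with total size 4, 3 blocks, and largest block 2, the block sizes (in nonincreasing order) are [2, 1, 1].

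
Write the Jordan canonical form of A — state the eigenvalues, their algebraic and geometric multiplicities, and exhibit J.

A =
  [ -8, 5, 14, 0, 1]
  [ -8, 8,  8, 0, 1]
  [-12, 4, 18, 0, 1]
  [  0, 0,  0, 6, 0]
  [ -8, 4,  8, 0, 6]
J_3(6) ⊕ J_1(6) ⊕ J_1(6)

The characteristic polynomial is
  det(x·I − A) = x^5 - 30*x^4 + 360*x^3 - 2160*x^2 + 6480*x - 7776 = (x - 6)^5

Eigenvalues and multiplicities (the geometric multiplicity of λ is n − rank(A − λI), which equals the number of Jordan blocks for λ):
  λ = 6: algebraic multiplicity = 5, geometric multiplicity = 3

Determining the block sizes for each eigenvalue:
  λ = 6: with am = 5 and gm = 3, the partition is not yet determined (e.g. several partitions of 5 into 3 parts exist). Let N = A − (6)·I. Computing rank(N^1) = 2, rank(N^2) = 1, rank(N^3) = 0; the number of blocks of size ≥ j is rank(N^{j−1}) − rank(N^j), giving [3, 1, 1]. So we have 1 block(s) of size 3, 2 block(s) of size 1 → block sizes [3, 1, 1]

Assembling the blocks gives a Jordan form
J =
  [6, 1, 0, 0, 0]
  [0, 6, 1, 0, 0]
  [0, 0, 6, 0, 0]
  [0, 0, 0, 6, 0]
  [0, 0, 0, 0, 6]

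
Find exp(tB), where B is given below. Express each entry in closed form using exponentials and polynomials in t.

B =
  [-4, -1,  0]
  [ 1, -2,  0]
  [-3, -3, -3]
e^{tB} =
  [-t*exp(-3*t) + exp(-3*t), -t*exp(-3*t), 0]
  [t*exp(-3*t), t*exp(-3*t) + exp(-3*t), 0]
  [-3*t*exp(-3*t), -3*t*exp(-3*t), exp(-3*t)]

Strategy: write B = P · J · P⁻¹ where J is a Jordan canonical form, so e^{tB} = P · e^{tJ} · P⁻¹, and e^{tJ} can be computed block-by-block.

B has Jordan form
J =
  [-3,  1,  0]
  [ 0, -3,  0]
  [ 0,  0, -3]
(up to reordering of blocks).

Per-block formulas:
  For a 1×1 block at λ = -3: exp(t · [-3]) = [e^(-3t)].
  For a 2×2 Jordan block J_2(-3): exp(t · J_2(-3)) = e^(-3t)·(I + t·N), where N is the 2×2 nilpotent shift.

After assembling e^{tJ} and conjugating by P, we get:

e^{tB} =
  [-t*exp(-3*t) + exp(-3*t), -t*exp(-3*t), 0]
  [t*exp(-3*t), t*exp(-3*t) + exp(-3*t), 0]
  [-3*t*exp(-3*t), -3*t*exp(-3*t), exp(-3*t)]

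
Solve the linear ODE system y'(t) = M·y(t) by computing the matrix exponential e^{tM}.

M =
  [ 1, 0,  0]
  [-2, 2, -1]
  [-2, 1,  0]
e^{tM} =
  [exp(t), 0, 0]
  [-2*t*exp(t), t*exp(t) + exp(t), -t*exp(t)]
  [-2*t*exp(t), t*exp(t), -t*exp(t) + exp(t)]

Strategy: write M = P · J · P⁻¹ where J is a Jordan canonical form, so e^{tM} = P · e^{tJ} · P⁻¹, and e^{tJ} can be computed block-by-block.

M has Jordan form
J =
  [1, 1, 0]
  [0, 1, 0]
  [0, 0, 1]
(up to reordering of blocks).

Per-block formulas:
  For a 2×2 Jordan block J_2(1): exp(t · J_2(1)) = e^(1t)·(I + t·N), where N is the 2×2 nilpotent shift.
  For a 1×1 block at λ = 1: exp(t · [1]) = [e^(1t)].

After assembling e^{tJ} and conjugating by P, we get:

e^{tM} =
  [exp(t), 0, 0]
  [-2*t*exp(t), t*exp(t) + exp(t), -t*exp(t)]
  [-2*t*exp(t), t*exp(t), -t*exp(t) + exp(t)]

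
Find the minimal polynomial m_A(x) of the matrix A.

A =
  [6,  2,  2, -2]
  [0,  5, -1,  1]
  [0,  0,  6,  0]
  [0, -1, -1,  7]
x^2 - 12*x + 36

The characteristic polynomial is χ_A(x) = (x - 6)^4, so the eigenvalues are known. The minimal polynomial is
  m_A(x) = Π_λ (x − λ)^{k_λ}
where k_λ is the size of the *largest* Jordan block for λ (equivalently, the smallest k with (A − λI)^k v = 0 for every generalised eigenvector v of λ).

  λ = 6: largest Jordan block has size 2, contributing (x − 6)^2

So m_A(x) = (x - 6)^2 = x^2 - 12*x + 36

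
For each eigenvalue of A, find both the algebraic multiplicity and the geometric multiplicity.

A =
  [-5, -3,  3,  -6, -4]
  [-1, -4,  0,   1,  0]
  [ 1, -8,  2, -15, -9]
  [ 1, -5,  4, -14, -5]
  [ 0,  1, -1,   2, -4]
λ = -5: alg = 5, geom = 2

Step 1 — factor the characteristic polynomial to read off the algebraic multiplicities:
  χ_A(x) = (x + 5)^5

Step 2 — compute geometric multiplicities via the rank-nullity identity g(λ) = n − rank(A − λI):
  rank(A − (-5)·I) = 3, so dim ker(A − (-5)·I) = n − 3 = 2

Summary:
  λ = -5: algebraic multiplicity = 5, geometric multiplicity = 2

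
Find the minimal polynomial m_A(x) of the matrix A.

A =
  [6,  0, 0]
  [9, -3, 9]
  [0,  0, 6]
x^2 - 3*x - 18

The characteristic polynomial is χ_A(x) = (x - 6)^2*(x + 3), so the eigenvalues are known. The minimal polynomial is
  m_A(x) = Π_λ (x − λ)^{k_λ}
where k_λ is the size of the *largest* Jordan block for λ (equivalently, the smallest k with (A − λI)^k v = 0 for every generalised eigenvector v of λ).

  λ = -3: largest Jordan block has size 1, contributing (x + 3)
  λ = 6: largest Jordan block has size 1, contributing (x − 6)

So m_A(x) = (x - 6)*(x + 3) = x^2 - 3*x - 18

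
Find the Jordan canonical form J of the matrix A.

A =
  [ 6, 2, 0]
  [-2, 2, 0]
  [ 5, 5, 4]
J_2(4) ⊕ J_1(4)

The characteristic polynomial is
  det(x·I − A) = x^3 - 12*x^2 + 48*x - 64 = (x - 4)^3

Eigenvalues and multiplicities (the geometric multiplicity of λ is n − rank(A − λI), which equals the number of Jordan blocks for λ):
  λ = 4: algebraic multiplicity = 3, geometric multiplicity = 2

Determining the block sizes for each eigenvalue:
  λ = 4: 2 blocks summing to 3 forces exactly one block of size 2 and the rest size 1 → block sizes [2, 1]

Assembling the blocks gives a Jordan form
J =
  [4, 1, 0]
  [0, 4, 0]
  [0, 0, 4]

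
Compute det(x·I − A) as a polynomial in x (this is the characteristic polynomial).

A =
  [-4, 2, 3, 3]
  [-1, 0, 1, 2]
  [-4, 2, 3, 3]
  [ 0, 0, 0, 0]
x^4 + x^3

Expanding det(x·I − A) (e.g. by cofactor expansion or by noting that A is similar to its Jordan form J, which has the same characteristic polynomial as A) gives
  χ_A(x) = x^4 + x^3
which factors as x^3*(x + 1). The eigenvalues (with algebraic multiplicities) are λ = -1 with multiplicity 1, λ = 0 with multiplicity 3.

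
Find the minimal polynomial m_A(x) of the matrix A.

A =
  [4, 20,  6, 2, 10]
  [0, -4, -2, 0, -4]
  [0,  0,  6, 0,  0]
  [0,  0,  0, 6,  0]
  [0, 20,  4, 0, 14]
x^2 - 10*x + 24

The characteristic polynomial is χ_A(x) = (x - 6)^3*(x - 4)^2, so the eigenvalues are known. The minimal polynomial is
  m_A(x) = Π_λ (x − λ)^{k_λ}
where k_λ is the size of the *largest* Jordan block for λ (equivalently, the smallest k with (A − λI)^k v = 0 for every generalised eigenvector v of λ).

  λ = 4: largest Jordan block has size 1, contributing (x − 4)
  λ = 6: largest Jordan block has size 1, contributing (x − 6)

So m_A(x) = (x - 6)*(x - 4) = x^2 - 10*x + 24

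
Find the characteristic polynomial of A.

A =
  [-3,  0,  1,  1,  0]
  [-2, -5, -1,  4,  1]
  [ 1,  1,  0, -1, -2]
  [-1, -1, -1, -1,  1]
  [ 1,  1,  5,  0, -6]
x^5 + 15*x^4 + 90*x^3 + 270*x^2 + 405*x + 243

Expanding det(x·I − A) (e.g. by cofactor expansion or by noting that A is similar to its Jordan form J, which has the same characteristic polynomial as A) gives
  χ_A(x) = x^5 + 15*x^4 + 90*x^3 + 270*x^2 + 405*x + 243
which factors as (x + 3)^5. The eigenvalues (with algebraic multiplicities) are λ = -3 with multiplicity 5.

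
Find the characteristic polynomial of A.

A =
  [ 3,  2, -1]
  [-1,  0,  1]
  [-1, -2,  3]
x^3 - 6*x^2 + 12*x - 8

Expanding det(x·I − A) (e.g. by cofactor expansion or by noting that A is similar to its Jordan form J, which has the same characteristic polynomial as A) gives
  χ_A(x) = x^3 - 6*x^2 + 12*x - 8
which factors as (x - 2)^3. The eigenvalues (with algebraic multiplicities) are λ = 2 with multiplicity 3.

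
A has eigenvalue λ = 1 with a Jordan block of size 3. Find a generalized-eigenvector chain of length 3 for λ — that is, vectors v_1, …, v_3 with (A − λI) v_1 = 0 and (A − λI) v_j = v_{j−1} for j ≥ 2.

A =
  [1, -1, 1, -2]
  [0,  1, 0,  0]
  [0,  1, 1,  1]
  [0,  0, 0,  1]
A Jordan chain for λ = 1 of length 3:
v_1 = (1, 0, 0, 0)ᵀ
v_2 = (-1, 0, 1, 0)ᵀ
v_3 = (0, 1, 0, 0)ᵀ

Let N = A − (1)·I. We want v_3 with N^3 v_3 = 0 but N^2 v_3 ≠ 0; then v_{j-1} := N · v_j for j = 3, …, 2.

Pick v_3 = (0, 1, 0, 0)ᵀ.
Then v_2 = N · v_3 = (-1, 0, 1, 0)ᵀ.
Then v_1 = N · v_2 = (1, 0, 0, 0)ᵀ.

Sanity check: (A − (1)·I) v_1 = (0, 0, 0, 0)ᵀ = 0. ✓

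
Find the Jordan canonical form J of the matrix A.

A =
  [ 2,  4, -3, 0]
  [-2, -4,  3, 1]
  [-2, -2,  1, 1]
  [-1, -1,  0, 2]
J_1(-2) ⊕ J_3(1)

The characteristic polynomial is
  det(x·I − A) = x^4 - x^3 - 3*x^2 + 5*x - 2 = (x - 1)^3*(x + 2)

Eigenvalues and multiplicities (the geometric multiplicity of λ is n − rank(A − λI), which equals the number of Jordan blocks for λ):
  λ = -2: algebraic multiplicity = 1, geometric multiplicity = 1
  λ = 1: algebraic multiplicity = 3, geometric multiplicity = 1

Determining the block sizes for each eigenvalue:
  λ = -2: one block (gm = 1), so the single block has size am = 1 → block sizes [1]
  λ = 1: one block (gm = 1), so the single block has size am = 3 → block sizes [3]

Assembling the blocks gives a Jordan form
J =
  [-2, 0, 0, 0]
  [ 0, 1, 1, 0]
  [ 0, 0, 1, 1]
  [ 0, 0, 0, 1]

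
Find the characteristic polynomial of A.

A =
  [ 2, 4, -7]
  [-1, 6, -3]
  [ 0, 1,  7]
x^3 - 15*x^2 + 75*x - 125

Expanding det(x·I − A) (e.g. by cofactor expansion or by noting that A is similar to its Jordan form J, which has the same characteristic polynomial as A) gives
  χ_A(x) = x^3 - 15*x^2 + 75*x - 125
which factors as (x - 5)^3. The eigenvalues (with algebraic multiplicities) are λ = 5 with multiplicity 3.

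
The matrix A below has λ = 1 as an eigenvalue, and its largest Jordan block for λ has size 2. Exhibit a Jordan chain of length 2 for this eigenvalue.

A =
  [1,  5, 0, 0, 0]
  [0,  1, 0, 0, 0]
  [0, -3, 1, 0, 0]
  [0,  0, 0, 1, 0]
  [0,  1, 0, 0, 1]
A Jordan chain for λ = 1 of length 2:
v_1 = (5, 0, -3, 0, 1)ᵀ
v_2 = (0, 1, 0, 0, 0)ᵀ

Let N = A − (1)·I. We want v_2 with N^2 v_2 = 0 but N^1 v_2 ≠ 0; then v_{j-1} := N · v_j for j = 2, …, 2.

Pick v_2 = (0, 1, 0, 0, 0)ᵀ.
Then v_1 = N · v_2 = (5, 0, -3, 0, 1)ᵀ.

Sanity check: (A − (1)·I) v_1 = (0, 0, 0, 0, 0)ᵀ = 0. ✓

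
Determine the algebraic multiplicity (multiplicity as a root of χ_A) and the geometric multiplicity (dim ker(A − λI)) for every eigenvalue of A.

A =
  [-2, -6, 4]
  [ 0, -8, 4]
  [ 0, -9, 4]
λ = -2: alg = 3, geom = 2

Step 1 — factor the characteristic polynomial to read off the algebraic multiplicities:
  χ_A(x) = (x + 2)^3

Step 2 — compute geometric multiplicities via the rank-nullity identity g(λ) = n − rank(A − λI):
  rank(A − (-2)·I) = 1, so dim ker(A − (-2)·I) = n − 1 = 2

Summary:
  λ = -2: algebraic multiplicity = 3, geometric multiplicity = 2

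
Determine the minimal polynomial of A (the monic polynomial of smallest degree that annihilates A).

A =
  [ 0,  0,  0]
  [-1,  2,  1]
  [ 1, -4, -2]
x^3

The characteristic polynomial is χ_A(x) = x^3, so the eigenvalues are known. The minimal polynomial is
  m_A(x) = Π_λ (x − λ)^{k_λ}
where k_λ is the size of the *largest* Jordan block for λ (equivalently, the smallest k with (A − λI)^k v = 0 for every generalised eigenvector v of λ).

  λ = 0: largest Jordan block has size 3, contributing (x − 0)^3

So m_A(x) = x^3 = x^3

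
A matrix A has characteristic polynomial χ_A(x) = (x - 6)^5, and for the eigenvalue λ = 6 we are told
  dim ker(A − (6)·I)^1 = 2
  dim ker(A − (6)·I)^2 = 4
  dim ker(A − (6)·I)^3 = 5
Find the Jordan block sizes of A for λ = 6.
Block sizes for λ = 6: [3, 2]

From the dimensions of kernels of powers, the number of Jordan blocks of size at least j is d_j − d_{j−1} where d_j = dim ker(N^j) (with d_0 = 0). Computing the differences gives [2, 2, 1].
The number of blocks of size exactly k is (#blocks of size ≥ k) − (#blocks of size ≥ k + 1), so the partition is: 1 block(s) of size 2, 1 block(s) of size 3.
In nonincreasing order the block sizes are [3, 2].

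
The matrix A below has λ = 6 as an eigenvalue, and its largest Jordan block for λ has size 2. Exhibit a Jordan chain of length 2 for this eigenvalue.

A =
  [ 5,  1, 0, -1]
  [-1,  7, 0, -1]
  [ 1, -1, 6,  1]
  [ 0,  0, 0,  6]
A Jordan chain for λ = 6 of length 2:
v_1 = (-1, -1, 1, 0)ᵀ
v_2 = (1, 0, 0, 0)ᵀ

Let N = A − (6)·I. We want v_2 with N^2 v_2 = 0 but N^1 v_2 ≠ 0; then v_{j-1} := N · v_j for j = 2, …, 2.

Pick v_2 = (1, 0, 0, 0)ᵀ.
Then v_1 = N · v_2 = (-1, -1, 1, 0)ᵀ.

Sanity check: (A − (6)·I) v_1 = (0, 0, 0, 0)ᵀ = 0. ✓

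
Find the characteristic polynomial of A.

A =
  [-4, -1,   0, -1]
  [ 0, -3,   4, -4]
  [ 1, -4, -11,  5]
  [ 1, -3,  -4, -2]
x^4 + 20*x^3 + 150*x^2 + 500*x + 625

Expanding det(x·I − A) (e.g. by cofactor expansion or by noting that A is similar to its Jordan form J, which has the same characteristic polynomial as A) gives
  χ_A(x) = x^4 + 20*x^3 + 150*x^2 + 500*x + 625
which factors as (x + 5)^4. The eigenvalues (with algebraic multiplicities) are λ = -5 with multiplicity 4.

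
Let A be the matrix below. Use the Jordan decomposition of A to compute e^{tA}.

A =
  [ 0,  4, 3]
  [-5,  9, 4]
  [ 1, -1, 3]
e^{tA} =
  [-t^2*exp(4*t)/2 - 4*t*exp(4*t) + exp(4*t), t^2*exp(4*t)/2 + 4*t*exp(4*t), t^2*exp(4*t)/2 + 3*t*exp(4*t)]
  [-t^2*exp(4*t)/2 - 5*t*exp(4*t), t^2*exp(4*t)/2 + 5*t*exp(4*t) + exp(4*t), t^2*exp(4*t)/2 + 4*t*exp(4*t)]
  [t*exp(4*t), -t*exp(4*t), -t*exp(4*t) + exp(4*t)]

Strategy: write A = P · J · P⁻¹ where J is a Jordan canonical form, so e^{tA} = P · e^{tJ} · P⁻¹, and e^{tJ} can be computed block-by-block.

A has Jordan form
J =
  [4, 1, 0]
  [0, 4, 1]
  [0, 0, 4]
(up to reordering of blocks).

Per-block formulas:
  For a 3×3 Jordan block J_3(4): exp(t · J_3(4)) = e^(4t)·(I + t·N + (t^2/2)·N^2), where N is the 3×3 nilpotent shift.

After assembling e^{tJ} and conjugating by P, we get:

e^{tA} =
  [-t^2*exp(4*t)/2 - 4*t*exp(4*t) + exp(4*t), t^2*exp(4*t)/2 + 4*t*exp(4*t), t^2*exp(4*t)/2 + 3*t*exp(4*t)]
  [-t^2*exp(4*t)/2 - 5*t*exp(4*t), t^2*exp(4*t)/2 + 5*t*exp(4*t) + exp(4*t), t^2*exp(4*t)/2 + 4*t*exp(4*t)]
  [t*exp(4*t), -t*exp(4*t), -t*exp(4*t) + exp(4*t)]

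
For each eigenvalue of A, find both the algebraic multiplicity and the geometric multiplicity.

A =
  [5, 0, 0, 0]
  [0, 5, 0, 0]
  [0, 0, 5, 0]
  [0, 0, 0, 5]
λ = 5: alg = 4, geom = 4

Step 1 — factor the characteristic polynomial to read off the algebraic multiplicities:
  χ_A(x) = (x - 5)^4

Step 2 — compute geometric multiplicities via the rank-nullity identity g(λ) = n − rank(A − λI):
  rank(A − (5)·I) = 0, so dim ker(A − (5)·I) = n − 0 = 4

Summary:
  λ = 5: algebraic multiplicity = 4, geometric multiplicity = 4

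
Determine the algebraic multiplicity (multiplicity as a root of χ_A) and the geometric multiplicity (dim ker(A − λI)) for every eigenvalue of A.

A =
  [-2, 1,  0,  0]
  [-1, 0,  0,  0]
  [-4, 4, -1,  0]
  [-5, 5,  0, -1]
λ = -1: alg = 4, geom = 3

Step 1 — factor the characteristic polynomial to read off the algebraic multiplicities:
  χ_A(x) = (x + 1)^4

Step 2 — compute geometric multiplicities via the rank-nullity identity g(λ) = n − rank(A − λI):
  rank(A − (-1)·I) = 1, so dim ker(A − (-1)·I) = n − 1 = 3

Summary:
  λ = -1: algebraic multiplicity = 4, geometric multiplicity = 3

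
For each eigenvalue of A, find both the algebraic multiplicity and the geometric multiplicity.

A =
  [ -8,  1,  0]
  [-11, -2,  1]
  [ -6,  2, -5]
λ = -5: alg = 3, geom = 1

Step 1 — factor the characteristic polynomial to read off the algebraic multiplicities:
  χ_A(x) = (x + 5)^3

Step 2 — compute geometric multiplicities via the rank-nullity identity g(λ) = n − rank(A − λI):
  rank(A − (-5)·I) = 2, so dim ker(A − (-5)·I) = n − 2 = 1

Summary:
  λ = -5: algebraic multiplicity = 3, geometric multiplicity = 1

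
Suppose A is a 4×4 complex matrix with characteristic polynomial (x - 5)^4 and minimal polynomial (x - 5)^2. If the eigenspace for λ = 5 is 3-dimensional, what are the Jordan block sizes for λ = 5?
Block sizes for λ = 5: [2, 1, 1]

Step 1 — from the characteristic polynomial, algebraic multiplicity of λ = 5 is 4. From dim ker(A − (5)·I) = 3, there are exactly 3 Jordan blocks for λ = 5.
Step 2 — from the minimal polynomial, the factor (x − 5)^2 tells us the largest block for λ = 5 has size 2.
Step 3 — with total size 4, 3 blocks, and largest block 2, the block sizes (in nonincreasing order) are [2, 1, 1].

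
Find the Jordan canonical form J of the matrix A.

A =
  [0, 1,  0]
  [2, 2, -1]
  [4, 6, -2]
J_3(0)

The characteristic polynomial is
  det(x·I − A) = x^3

Eigenvalues and multiplicities (the geometric multiplicity of λ is n − rank(A − λI), which equals the number of Jordan blocks for λ):
  λ = 0: algebraic multiplicity = 3, geometric multiplicity = 1

Determining the block sizes for each eigenvalue:
  λ = 0: one block (gm = 1), so the single block has size am = 3 → block sizes [3]

Assembling the blocks gives a Jordan form
J =
  [0, 1, 0]
  [0, 0, 1]
  [0, 0, 0]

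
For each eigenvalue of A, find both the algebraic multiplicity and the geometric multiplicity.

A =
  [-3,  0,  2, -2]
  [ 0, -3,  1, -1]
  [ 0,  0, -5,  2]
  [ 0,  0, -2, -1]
λ = -3: alg = 4, geom = 3

Step 1 — factor the characteristic polynomial to read off the algebraic multiplicities:
  χ_A(x) = (x + 3)^4

Step 2 — compute geometric multiplicities via the rank-nullity identity g(λ) = n − rank(A − λI):
  rank(A − (-3)·I) = 1, so dim ker(A − (-3)·I) = n − 1 = 3

Summary:
  λ = -3: algebraic multiplicity = 4, geometric multiplicity = 3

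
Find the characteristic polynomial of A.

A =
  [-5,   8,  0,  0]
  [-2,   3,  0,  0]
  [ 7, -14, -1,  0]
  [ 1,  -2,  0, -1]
x^4 + 4*x^3 + 6*x^2 + 4*x + 1

Expanding det(x·I − A) (e.g. by cofactor expansion or by noting that A is similar to its Jordan form J, which has the same characteristic polynomial as A) gives
  χ_A(x) = x^4 + 4*x^3 + 6*x^2 + 4*x + 1
which factors as (x + 1)^4. The eigenvalues (with algebraic multiplicities) are λ = -1 with multiplicity 4.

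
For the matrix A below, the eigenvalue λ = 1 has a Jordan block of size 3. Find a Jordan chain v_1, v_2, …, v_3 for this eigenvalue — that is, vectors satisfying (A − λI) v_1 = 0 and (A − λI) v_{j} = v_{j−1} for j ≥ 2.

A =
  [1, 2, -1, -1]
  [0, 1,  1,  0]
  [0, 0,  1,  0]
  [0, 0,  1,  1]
A Jordan chain for λ = 1 of length 3:
v_1 = (1, 0, 0, 0)ᵀ
v_2 = (-1, 1, 0, 1)ᵀ
v_3 = (0, 0, 1, 0)ᵀ

Let N = A − (1)·I. We want v_3 with N^3 v_3 = 0 but N^2 v_3 ≠ 0; then v_{j-1} := N · v_j for j = 3, …, 2.

Pick v_3 = (0, 0, 1, 0)ᵀ.
Then v_2 = N · v_3 = (-1, 1, 0, 1)ᵀ.
Then v_1 = N · v_2 = (1, 0, 0, 0)ᵀ.

Sanity check: (A − (1)·I) v_1 = (0, 0, 0, 0)ᵀ = 0. ✓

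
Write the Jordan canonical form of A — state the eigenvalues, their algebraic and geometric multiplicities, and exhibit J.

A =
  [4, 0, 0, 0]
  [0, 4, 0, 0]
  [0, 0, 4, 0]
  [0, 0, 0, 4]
J_1(4) ⊕ J_1(4) ⊕ J_1(4) ⊕ J_1(4)

The characteristic polynomial is
  det(x·I − A) = x^4 - 16*x^3 + 96*x^2 - 256*x + 256 = (x - 4)^4

Eigenvalues and multiplicities (the geometric multiplicity of λ is n − rank(A − λI), which equals the number of Jordan blocks for λ):
  λ = 4: algebraic multiplicity = 4, geometric multiplicity = 4

Determining the block sizes for each eigenvalue:
  λ = 4: gm = am = 4, so every block has size 1 → block sizes [1, 1, 1, 1]

Assembling the blocks gives a Jordan form
J =
  [4, 0, 0, 0]
  [0, 4, 0, 0]
  [0, 0, 4, 0]
  [0, 0, 0, 4]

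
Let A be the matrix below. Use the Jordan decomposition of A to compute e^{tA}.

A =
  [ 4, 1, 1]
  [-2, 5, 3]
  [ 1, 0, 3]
e^{tA} =
  [-t^2*exp(4*t)/2 + exp(4*t), t^2*exp(4*t)/2 + t*exp(4*t), t^2*exp(4*t) + t*exp(4*t)]
  [t^2*exp(4*t)/2 - 2*t*exp(4*t), -t^2*exp(4*t)/2 + t*exp(4*t) + exp(4*t), -t^2*exp(4*t) + 3*t*exp(4*t)]
  [-t^2*exp(4*t)/2 + t*exp(4*t), t^2*exp(4*t)/2, t^2*exp(4*t) - t*exp(4*t) + exp(4*t)]

Strategy: write A = P · J · P⁻¹ where J is a Jordan canonical form, so e^{tA} = P · e^{tJ} · P⁻¹, and e^{tJ} can be computed block-by-block.

A has Jordan form
J =
  [4, 1, 0]
  [0, 4, 1]
  [0, 0, 4]
(up to reordering of blocks).

Per-block formulas:
  For a 3×3 Jordan block J_3(4): exp(t · J_3(4)) = e^(4t)·(I + t·N + (t^2/2)·N^2), where N is the 3×3 nilpotent shift.

After assembling e^{tJ} and conjugating by P, we get:

e^{tA} =
  [-t^2*exp(4*t)/2 + exp(4*t), t^2*exp(4*t)/2 + t*exp(4*t), t^2*exp(4*t) + t*exp(4*t)]
  [t^2*exp(4*t)/2 - 2*t*exp(4*t), -t^2*exp(4*t)/2 + t*exp(4*t) + exp(4*t), -t^2*exp(4*t) + 3*t*exp(4*t)]
  [-t^2*exp(4*t)/2 + t*exp(4*t), t^2*exp(4*t)/2, t^2*exp(4*t) - t*exp(4*t) + exp(4*t)]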